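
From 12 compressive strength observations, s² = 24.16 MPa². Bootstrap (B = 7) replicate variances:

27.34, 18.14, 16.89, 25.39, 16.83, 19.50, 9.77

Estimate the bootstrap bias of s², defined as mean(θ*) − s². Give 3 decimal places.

mean(θ*) = (27.34 + 18.14 + 16.89 + 25.39 + 16.83 + 19.50 + 9.77) / 7 = 19.1229
bias = 19.1229 − 24.16

bias = −5.037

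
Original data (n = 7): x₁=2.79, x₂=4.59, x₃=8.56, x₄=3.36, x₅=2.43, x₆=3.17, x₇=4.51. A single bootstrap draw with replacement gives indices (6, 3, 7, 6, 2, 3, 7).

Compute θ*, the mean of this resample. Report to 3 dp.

Resample values: 3.17, 8.56, 4.51, 3.17, 4.59, 8.56, 4.51.
Mean = (3.17 + 8.56 + 4.51 + 3.17 + 4.59 + 8.56 + 4.51) / 7 = 37.070 / 7 = 5.296

θ* = 5.296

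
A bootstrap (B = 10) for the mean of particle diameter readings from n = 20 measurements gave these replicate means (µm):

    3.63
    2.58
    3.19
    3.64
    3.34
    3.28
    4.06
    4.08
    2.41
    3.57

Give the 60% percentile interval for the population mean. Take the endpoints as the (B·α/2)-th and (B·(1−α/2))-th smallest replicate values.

Sorted replicates: 2.41, 2.58, 3.19, 3.28, 3.34, 3.57, 3.63, 3.64, 4.06, 4.08
α = 0.40; lower rank = 10 × 0.200 = 2; upper rank = 10 × 0.800 = 8.
The 2nd smallest replicate is 2.58; the 8th is 3.64.

(2.58, 3.64)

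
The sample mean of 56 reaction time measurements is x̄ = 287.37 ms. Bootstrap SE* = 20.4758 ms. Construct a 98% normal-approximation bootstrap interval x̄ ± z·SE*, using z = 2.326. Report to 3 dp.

(239.743, 334.997)

Margin = 2.326 × 20.4758 = 47.6267
Interval: 287.37 ± 47.6267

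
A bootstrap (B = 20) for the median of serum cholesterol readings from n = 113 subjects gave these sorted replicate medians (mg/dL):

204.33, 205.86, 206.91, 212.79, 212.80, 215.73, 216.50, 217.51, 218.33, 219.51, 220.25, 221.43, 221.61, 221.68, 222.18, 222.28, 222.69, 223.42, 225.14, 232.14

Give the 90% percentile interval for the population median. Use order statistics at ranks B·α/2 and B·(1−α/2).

α = 0.10; lower rank = 20 × 0.050 = 1; upper rank = 20 × 0.950 = 19.
The 1st smallest replicate is 204.33; the 19th is 225.14.

(204.33, 225.14)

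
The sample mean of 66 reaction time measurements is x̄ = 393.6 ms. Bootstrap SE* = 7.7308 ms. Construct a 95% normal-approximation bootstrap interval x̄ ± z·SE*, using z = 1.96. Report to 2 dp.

(378.45, 408.75)

Margin = 1.96 × 7.7308 = 15.152
Interval: 393.6 ± 15.152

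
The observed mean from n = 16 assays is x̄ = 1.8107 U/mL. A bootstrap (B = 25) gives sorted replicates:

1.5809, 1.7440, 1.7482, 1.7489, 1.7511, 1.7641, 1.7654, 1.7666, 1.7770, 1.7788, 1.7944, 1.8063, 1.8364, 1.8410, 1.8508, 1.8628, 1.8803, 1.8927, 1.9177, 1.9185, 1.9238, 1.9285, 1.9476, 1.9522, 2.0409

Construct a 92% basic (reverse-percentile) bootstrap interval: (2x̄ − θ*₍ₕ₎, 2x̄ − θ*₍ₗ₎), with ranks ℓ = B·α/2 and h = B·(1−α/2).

(1.6692, 2.0405)

Percentile endpoints at ranks 1 and 24: θ*₍1₎ = 1.5809, θ*₍24₎ = 1.9522.
Basic interval reflects these around x̄:
  lower = 2 × 1.8107 − 1.9522 = 1.6692
  upper = 2 × 1.8107 − 1.5809 = 2.0405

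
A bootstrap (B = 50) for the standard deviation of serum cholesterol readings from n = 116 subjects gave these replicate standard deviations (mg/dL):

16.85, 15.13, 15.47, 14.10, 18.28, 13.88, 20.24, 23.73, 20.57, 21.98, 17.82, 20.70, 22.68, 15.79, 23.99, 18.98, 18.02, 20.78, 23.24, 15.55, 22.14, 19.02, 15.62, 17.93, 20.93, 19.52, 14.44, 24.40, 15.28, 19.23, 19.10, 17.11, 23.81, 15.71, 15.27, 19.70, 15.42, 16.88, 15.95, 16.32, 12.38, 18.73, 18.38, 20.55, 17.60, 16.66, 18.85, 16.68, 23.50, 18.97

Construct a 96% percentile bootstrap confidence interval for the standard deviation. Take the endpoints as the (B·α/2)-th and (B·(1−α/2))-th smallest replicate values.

(12.38, 23.99)

Sorted replicates: 12.38, 13.88, 14.10, 14.44, 15.13, 15.27, 15.28, 15.42, 15.47, 15.55, 15.62, 15.71, 15.79, 15.95, 16.32, 16.66, 16.68, 16.85, 16.88, 17.11, 17.60, 17.82, 17.93, 18.02, 18.28, 18.38, 18.73, 18.85, 18.97, 18.98, 19.02, 19.10, 19.23, 19.52, 19.70, 20.24, 20.55, 20.57, 20.70, 20.78, 20.93, 21.98, 22.14, 22.68, 23.24, 23.50, 23.73, 23.81, 23.99, 24.40
α = 0.04; lower rank = 50 × 0.020 = 1; upper rank = 50 × 0.980 = 49.
The 1st smallest replicate is 12.38; the 49th is 23.99.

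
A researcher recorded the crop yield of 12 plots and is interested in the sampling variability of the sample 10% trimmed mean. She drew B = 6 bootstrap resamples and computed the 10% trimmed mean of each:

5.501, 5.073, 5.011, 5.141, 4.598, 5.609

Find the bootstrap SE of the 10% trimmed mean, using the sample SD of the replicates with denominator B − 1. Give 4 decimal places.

Bootstrap SE is the standard deviation of the 6 replicate 10% trimmed means.
Mean of replicates: (5.501 + 5.073 + 5.011 + 5.141 + 4.598 + 5.609) / 6 = 30.93300 / 6 = 5.15550
Sum of squared deviations: (+0.34550)² + (−0.08250)² + (−0.14450)² + (−0.01450)² + (−0.55750)² + (+0.45350)² = 0.66374
Variance = 0.66374 / 5 = 0.13275
SE* = √0.13275

SE* = 0.3643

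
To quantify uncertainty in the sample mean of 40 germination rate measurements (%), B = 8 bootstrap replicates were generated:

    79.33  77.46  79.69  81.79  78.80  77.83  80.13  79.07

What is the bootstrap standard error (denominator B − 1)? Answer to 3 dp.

SE* = 1.356

Bootstrap SE is the standard deviation of the 8 replicate means.
Mean of replicates: (79.33 + 77.46 + 79.69 + 81.79 + 78.80 + 77.83 + 80.13 + 79.07) / 8 = 634.1000 / 8 = 79.2625
Sum of squared deviations: (+0.0675)² + (−1.8025)² + (+0.4275)² + (+2.5275)² + (−0.4625)² + (−1.4325)² + (+0.8675)² + (−0.1925)² = 12.8802
Variance = 12.8802 / 7 = 1.8400
SE* = √1.8400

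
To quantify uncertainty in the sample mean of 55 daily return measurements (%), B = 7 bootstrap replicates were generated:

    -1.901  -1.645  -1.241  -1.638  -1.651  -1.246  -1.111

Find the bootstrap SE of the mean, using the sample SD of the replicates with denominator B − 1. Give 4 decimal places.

Bootstrap SE is the standard deviation of the 7 replicate means.
Mean of replicates: ((-1.901) + (-1.645) + (-1.241) + (-1.638) + (-1.651) + (-1.246) + (-1.111)) / 7 = -10.43300 / 7 = -1.49043
Sum of squared deviations: (−0.41057)² + (−0.15457)² + (+0.24943)² + (−0.14757)² + (−0.16057)² + (+0.24443)² + (+0.37943)² = 0.50595
Variance = 0.50595 / 6 = 0.08432
SE* = √0.08432

SE* = 0.2904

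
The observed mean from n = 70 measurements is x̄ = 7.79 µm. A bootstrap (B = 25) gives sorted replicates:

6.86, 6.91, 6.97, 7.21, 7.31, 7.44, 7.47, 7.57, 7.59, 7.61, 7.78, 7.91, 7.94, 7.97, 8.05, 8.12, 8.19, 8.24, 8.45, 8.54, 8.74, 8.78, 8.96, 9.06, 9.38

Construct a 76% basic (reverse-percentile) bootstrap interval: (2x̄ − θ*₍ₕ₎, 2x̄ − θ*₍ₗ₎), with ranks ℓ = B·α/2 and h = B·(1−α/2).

Percentile endpoints at ranks 3 and 22: θ*₍3₎ = 6.97, θ*₍22₎ = 8.78.
Basic interval reflects these around x̄:
  lower = 2 × 7.79 − 8.78 = 6.80
  upper = 2 × 7.79 − 6.97 = 8.61

(6.80, 8.61)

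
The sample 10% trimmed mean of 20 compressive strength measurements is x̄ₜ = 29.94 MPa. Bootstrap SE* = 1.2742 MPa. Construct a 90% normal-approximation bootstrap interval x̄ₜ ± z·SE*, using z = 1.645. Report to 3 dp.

(27.844, 32.036)

Margin = 1.645 × 1.2742 = 2.0961
Interval: 29.94 ± 2.0961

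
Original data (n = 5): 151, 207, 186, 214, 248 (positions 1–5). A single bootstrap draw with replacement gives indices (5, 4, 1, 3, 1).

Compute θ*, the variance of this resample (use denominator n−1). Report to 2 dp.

θ* = 1749.50

Resample values: 248, 214, 151, 186, 151.
Mean = 190.0000; sum of squared deviations = 6998.0000
s² = 6998.0000 / 4 = 1749.5000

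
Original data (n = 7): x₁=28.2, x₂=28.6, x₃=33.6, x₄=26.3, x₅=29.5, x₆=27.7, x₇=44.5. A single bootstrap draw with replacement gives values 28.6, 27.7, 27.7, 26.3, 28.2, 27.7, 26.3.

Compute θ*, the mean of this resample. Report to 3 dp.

θ* = 27.500

Mean = (28.6 + 27.7 + 27.7 + 26.3 + 28.2 + 27.7 + 26.3) / 7 = 192.50 / 7 = 27.500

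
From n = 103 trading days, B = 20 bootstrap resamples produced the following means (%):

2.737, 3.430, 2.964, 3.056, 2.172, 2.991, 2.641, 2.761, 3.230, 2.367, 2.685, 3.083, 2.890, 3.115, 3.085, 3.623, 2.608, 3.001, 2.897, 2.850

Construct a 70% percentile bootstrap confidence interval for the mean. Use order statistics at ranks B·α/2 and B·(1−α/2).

(2.608, 3.115)

Sorted replicates: 2.172, 2.367, 2.608, 2.641, 2.685, 2.737, 2.761, 2.850, 2.890, 2.897, 2.964, 2.991, 3.001, 3.056, 3.083, 3.085, 3.115, 3.230, 3.430, 3.623
α = 0.30; lower rank = 20 × 0.150 = 3; upper rank = 20 × 0.850 = 17.
The 3rd smallest replicate is 2.608; the 17th is 3.115.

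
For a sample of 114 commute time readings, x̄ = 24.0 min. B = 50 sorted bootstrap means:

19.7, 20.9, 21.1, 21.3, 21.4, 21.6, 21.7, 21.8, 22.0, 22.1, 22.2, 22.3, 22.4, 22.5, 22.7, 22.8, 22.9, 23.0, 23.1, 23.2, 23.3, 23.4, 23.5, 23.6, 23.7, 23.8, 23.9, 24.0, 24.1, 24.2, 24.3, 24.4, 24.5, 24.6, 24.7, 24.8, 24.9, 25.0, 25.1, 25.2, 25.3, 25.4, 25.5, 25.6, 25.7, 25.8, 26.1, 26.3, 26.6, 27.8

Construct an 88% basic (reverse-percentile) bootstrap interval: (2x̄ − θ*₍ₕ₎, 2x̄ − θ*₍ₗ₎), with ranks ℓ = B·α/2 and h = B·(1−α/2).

(21.9, 26.9)

Percentile endpoints at ranks 3 and 47: θ*₍3₎ = 21.1, θ*₍47₎ = 26.1.
Basic interval reflects these around x̄:
  lower = 2 × 24.0 − 26.1 = 21.9
  upper = 2 × 24.0 − 21.1 = 26.9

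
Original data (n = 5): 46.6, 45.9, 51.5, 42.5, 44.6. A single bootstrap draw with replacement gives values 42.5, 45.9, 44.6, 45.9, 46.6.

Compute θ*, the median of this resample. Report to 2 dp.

Sorted: 42.5, 44.6, 45.9, 45.9, 46.6
Median = middle value = 45.90

θ* = 45.90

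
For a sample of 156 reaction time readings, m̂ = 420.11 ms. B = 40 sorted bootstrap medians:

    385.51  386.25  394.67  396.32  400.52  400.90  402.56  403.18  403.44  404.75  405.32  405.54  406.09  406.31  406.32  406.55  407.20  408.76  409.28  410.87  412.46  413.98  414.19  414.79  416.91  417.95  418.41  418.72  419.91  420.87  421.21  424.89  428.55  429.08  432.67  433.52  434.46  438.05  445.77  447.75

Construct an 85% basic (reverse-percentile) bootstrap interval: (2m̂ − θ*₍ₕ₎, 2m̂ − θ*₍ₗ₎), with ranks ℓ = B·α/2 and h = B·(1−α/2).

Percentile endpoints at ranks 3 and 37: θ*₍3₎ = 394.67, θ*₍37₎ = 434.46.
Basic interval reflects these around m̂:
  lower = 2 × 420.11 − 434.46 = 405.76
  upper = 2 × 420.11 − 394.67 = 445.55

(405.76, 445.55)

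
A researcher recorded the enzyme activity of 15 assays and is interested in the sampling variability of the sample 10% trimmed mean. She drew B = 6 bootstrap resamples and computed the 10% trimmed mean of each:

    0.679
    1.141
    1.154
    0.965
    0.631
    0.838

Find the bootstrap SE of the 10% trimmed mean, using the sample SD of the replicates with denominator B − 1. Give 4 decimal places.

Bootstrap SE is the standard deviation of the 6 replicate 10% trimmed means.
Mean of replicates: (0.679 + 1.141 + 1.154 + 0.965 + 0.631 + 0.838) / 6 = 5.40800 / 6 = 0.90133
Sum of squared deviations: (−0.22233)² + (+0.23967)² + (+0.25267)² + (+0.06367)² + (−0.27033)² + (−0.06333)² = 0.25186
Variance = 0.25186 / 5 = 0.05037
SE* = √0.05037

SE* = 0.2244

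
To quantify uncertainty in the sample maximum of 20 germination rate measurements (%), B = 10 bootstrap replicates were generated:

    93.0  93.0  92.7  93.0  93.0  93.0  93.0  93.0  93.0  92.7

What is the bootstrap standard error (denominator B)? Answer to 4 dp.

SE* = 0.1200

Bootstrap SE is the standard deviation of the 10 replicate maximums.
Mean of replicates: (93.0 + 93.0 + 92.7 + 93.0 + 93.0 + 93.0 + 93.0 + 93.0 + 93.0 + 92.7) / 10 = 929.40000 / 10 = 92.94000
Sum of squared deviations: (+0.06000)² + (+0.06000)² + (−0.24000)² + (+0.06000)² + (+0.06000)² + (+0.06000)² + (+0.06000)² + (+0.06000)² + (+0.06000)² + (−0.24000)² = 0.14400
Variance = 0.14400 / 10 = 0.01440
SE* = √0.01440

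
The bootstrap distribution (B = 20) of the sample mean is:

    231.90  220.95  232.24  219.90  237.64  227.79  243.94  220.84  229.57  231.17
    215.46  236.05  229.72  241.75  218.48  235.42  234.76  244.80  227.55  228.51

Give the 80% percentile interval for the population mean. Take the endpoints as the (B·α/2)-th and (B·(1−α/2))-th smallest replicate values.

Sorted replicates: 215.46, 218.48, 219.90, 220.84, 220.95, 227.55, 227.79, 228.51, 229.57, 229.72, 231.17, 231.90, 232.24, 234.76, 235.42, 236.05, 237.64, 241.75, 243.94, 244.80
α = 0.20; lower rank = 20 × 0.100 = 2; upper rank = 20 × 0.900 = 18.
The 2nd smallest replicate is 218.48; the 18th is 241.75.

(218.48, 241.75)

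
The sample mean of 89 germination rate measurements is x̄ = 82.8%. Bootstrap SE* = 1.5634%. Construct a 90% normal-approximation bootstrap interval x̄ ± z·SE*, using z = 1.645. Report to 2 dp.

(80.23, 85.37)

Margin = 1.645 × 1.5634 = 2.572
Interval: 82.8 ± 2.572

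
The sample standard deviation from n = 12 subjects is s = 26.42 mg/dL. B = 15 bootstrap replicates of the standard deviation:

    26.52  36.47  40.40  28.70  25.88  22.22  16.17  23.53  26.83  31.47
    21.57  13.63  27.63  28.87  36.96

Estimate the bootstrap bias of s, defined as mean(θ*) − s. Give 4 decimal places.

bias = +0.7033

mean(θ*) = (26.52 + 36.47 + 40.40 + 28.70 + 25.88 + 22.22 + 16.17 + 23.53 + 26.83 + 31.47 + 21.57 + 13.63 + 27.63 + 28.87 + 36.96) / 15 = 27.12333
bias = 27.12333 − 26.42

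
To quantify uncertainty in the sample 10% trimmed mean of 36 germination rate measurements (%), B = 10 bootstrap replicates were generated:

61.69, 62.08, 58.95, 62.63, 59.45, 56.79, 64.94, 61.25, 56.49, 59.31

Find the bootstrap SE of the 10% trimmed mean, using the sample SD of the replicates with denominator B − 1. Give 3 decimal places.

Bootstrap SE is the standard deviation of the 10 replicate 10% trimmed means.
Mean of replicates: (61.69 + 62.08 + 58.95 + 62.63 + 59.45 + 56.79 + 64.94 + 61.25 + 56.49 + 59.31) / 10 = 603.5800 / 10 = 60.3580
Sum of squared deviations: (+1.3320)² + (+1.7220)² + (−1.4080)² + (+2.2720)² + (−0.9080)² + (−3.5680)² + (+4.5820)² + (+0.8920)² + (−3.8680)² + (−1.0480)² = 63.2892
Variance = 63.2892 / 9 = 7.0321
SE* = √7.0321

SE* = 2.652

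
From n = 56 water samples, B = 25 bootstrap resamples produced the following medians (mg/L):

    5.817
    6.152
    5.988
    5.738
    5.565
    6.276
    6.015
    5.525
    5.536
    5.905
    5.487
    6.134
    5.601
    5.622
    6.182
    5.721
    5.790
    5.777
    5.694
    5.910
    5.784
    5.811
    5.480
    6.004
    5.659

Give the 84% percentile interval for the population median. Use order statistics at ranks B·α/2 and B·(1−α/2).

Sorted replicates: 5.480, 5.487, 5.525, 5.536, 5.565, 5.601, 5.622, 5.659, 5.694, 5.721, 5.738, 5.777, 5.784, 5.790, 5.811, 5.817, 5.905, 5.910, 5.988, 6.004, 6.015, 6.134, 6.152, 6.182, 6.276
α = 0.16; lower rank = 25 × 0.080 = 2; upper rank = 25 × 0.920 = 23.
The 2nd smallest replicate is 5.487; the 23rd is 6.152.

(5.487, 6.152)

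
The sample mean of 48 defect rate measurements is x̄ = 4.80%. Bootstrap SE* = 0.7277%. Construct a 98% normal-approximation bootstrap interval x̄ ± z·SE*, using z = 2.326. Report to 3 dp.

Margin = 2.326 × 0.7277 = 1.6926
Interval: 4.80 ± 1.6926

(3.107, 6.493)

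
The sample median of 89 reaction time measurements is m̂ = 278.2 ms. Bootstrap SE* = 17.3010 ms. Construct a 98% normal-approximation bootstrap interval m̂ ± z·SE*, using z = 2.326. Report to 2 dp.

Margin = 2.326 × 17.3010 = 40.242
Interval: 278.2 ± 40.242

(237.96, 318.44)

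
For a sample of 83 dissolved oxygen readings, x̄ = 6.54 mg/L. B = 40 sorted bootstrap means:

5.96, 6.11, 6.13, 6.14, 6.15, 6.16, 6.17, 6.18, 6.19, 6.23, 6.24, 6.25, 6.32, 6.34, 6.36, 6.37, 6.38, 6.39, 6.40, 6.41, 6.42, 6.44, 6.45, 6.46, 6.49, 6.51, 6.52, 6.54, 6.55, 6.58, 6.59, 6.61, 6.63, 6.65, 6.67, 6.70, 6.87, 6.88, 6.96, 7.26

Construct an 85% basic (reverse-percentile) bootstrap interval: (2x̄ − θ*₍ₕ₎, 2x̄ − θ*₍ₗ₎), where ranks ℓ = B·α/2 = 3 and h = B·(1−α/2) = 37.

Percentile endpoints at ranks 3 and 37: θ*₍3₎ = 6.13, θ*₍37₎ = 6.87.
Basic interval reflects these around x̄:
  lower = 2 × 6.54 − 6.87 = 6.21
  upper = 2 × 6.54 − 6.13 = 6.95

(6.21, 6.95)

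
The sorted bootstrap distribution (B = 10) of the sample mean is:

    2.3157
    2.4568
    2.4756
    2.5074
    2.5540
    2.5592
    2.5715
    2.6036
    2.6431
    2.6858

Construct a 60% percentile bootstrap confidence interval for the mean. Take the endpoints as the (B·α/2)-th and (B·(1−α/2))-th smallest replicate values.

(2.4568, 2.6036)

α = 0.40; lower rank = 10 × 0.200 = 2; upper rank = 10 × 0.800 = 8.
The 2nd smallest replicate is 2.4568; the 8th is 2.6036.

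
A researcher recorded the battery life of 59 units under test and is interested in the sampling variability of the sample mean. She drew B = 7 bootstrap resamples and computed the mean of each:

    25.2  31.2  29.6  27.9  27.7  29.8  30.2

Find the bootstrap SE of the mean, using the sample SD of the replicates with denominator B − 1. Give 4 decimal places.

Bootstrap SE is the standard deviation of the 7 replicate means.
Mean of replicates: (25.2 + 31.2 + 29.6 + 27.9 + 27.7 + 29.8 + 30.2) / 7 = 201.60000 / 7 = 28.80000
Sum of squared deviations: (−3.60000)² + (+2.40000)² + (+0.80000)² + (−0.90000)² + (−1.10000)² + (+1.00000)² + (+1.40000)² = 24.34000
Variance = 24.34000 / 6 = 4.05667
SE* = √4.05667

SE* = 2.0141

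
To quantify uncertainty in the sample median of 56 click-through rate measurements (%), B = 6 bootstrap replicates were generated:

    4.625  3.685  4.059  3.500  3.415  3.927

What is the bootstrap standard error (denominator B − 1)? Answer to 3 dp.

SE* = 0.444

Bootstrap SE is the standard deviation of the 6 replicate medians.
Mean of replicates: (4.625 + 3.685 + 4.059 + 3.500 + 3.415 + 3.927) / 6 = 23.2110 / 6 = 3.8685
Sum of squared deviations: (+0.7565)² + (−0.1835)² + (+0.1905)² + (−0.3685)² + (−0.4535)² + (+0.0585)² = 0.9871
Variance = 0.9871 / 5 = 0.1974
SE* = √0.1974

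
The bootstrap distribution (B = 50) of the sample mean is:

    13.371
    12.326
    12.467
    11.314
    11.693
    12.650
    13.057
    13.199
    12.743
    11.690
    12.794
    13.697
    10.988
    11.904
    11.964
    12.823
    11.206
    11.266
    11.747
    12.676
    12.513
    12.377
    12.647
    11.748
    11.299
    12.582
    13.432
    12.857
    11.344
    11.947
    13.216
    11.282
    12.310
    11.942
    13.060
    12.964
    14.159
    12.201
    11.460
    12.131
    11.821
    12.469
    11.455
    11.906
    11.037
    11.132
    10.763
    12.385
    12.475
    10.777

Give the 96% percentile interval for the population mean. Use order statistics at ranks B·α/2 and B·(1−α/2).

(10.763, 13.697)

Sorted replicates: 10.763, 10.777, 10.988, 11.037, 11.132, 11.206, 11.266, 11.282, 11.299, 11.314, 11.344, 11.455, 11.460, 11.690, 11.693, 11.747, 11.748, 11.821, 11.904, 11.906, 11.942, 11.947, 11.964, 12.131, 12.201, 12.310, 12.326, 12.377, 12.385, 12.467, 12.469, 12.475, 12.513, 12.582, 12.647, 12.650, 12.676, 12.743, 12.794, 12.823, 12.857, 12.964, 13.057, 13.060, 13.199, 13.216, 13.371, 13.432, 13.697, 14.159
α = 0.04; lower rank = 50 × 0.020 = 1; upper rank = 50 × 0.980 = 49.
The 1st smallest replicate is 10.763; the 49th is 13.697.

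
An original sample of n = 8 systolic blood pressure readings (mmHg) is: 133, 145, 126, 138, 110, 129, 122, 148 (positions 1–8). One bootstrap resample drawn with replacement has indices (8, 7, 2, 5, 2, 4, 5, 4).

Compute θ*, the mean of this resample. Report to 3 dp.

Resample values: 148, 122, 145, 110, 145, 138, 110, 138.
Mean = (148 + 122 + 145 + 110 + 145 + 138 + 110 + 138) / 8 = 1056.0 / 8 = 132.000

θ* = 132.000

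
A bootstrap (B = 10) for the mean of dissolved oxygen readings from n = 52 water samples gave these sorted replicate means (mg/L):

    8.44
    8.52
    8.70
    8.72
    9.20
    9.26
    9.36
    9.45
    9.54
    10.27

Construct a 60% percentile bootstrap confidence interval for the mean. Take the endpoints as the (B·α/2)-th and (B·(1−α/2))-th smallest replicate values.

α = 0.40; lower rank = 10 × 0.200 = 2; upper rank = 10 × 0.800 = 8.
The 2nd smallest replicate is 8.52; the 8th is 9.45.

(8.52, 9.45)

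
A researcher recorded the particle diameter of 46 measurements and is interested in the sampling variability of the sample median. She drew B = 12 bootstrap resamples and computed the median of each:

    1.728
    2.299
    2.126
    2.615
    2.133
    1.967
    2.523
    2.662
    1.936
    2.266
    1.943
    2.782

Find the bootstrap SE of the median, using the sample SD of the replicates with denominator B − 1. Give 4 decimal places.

SE* = 0.3354

Bootstrap SE is the standard deviation of the 12 replicate medians.
Mean of replicates: (1.728 + 2.299 + 2.126 + 2.615 + 2.133 + 1.967 + 2.523 + 2.662 + 1.936 + 2.266 + 1.943 + 2.782) / 12 = 26.98000 / 12 = 2.24833
Sum of squared deviations: (−0.52033)² + (+0.05067)² + (−0.12233)² + (+0.36667)² + (−0.11533)² + (−0.28133)² + (+0.27467)² + (+0.41367)² + (−0.31233)² + (+0.01767)² + (−0.30533)² + (+0.53367)² = 1.23763
Variance = 1.23763 / 11 = 0.11251
SE* = √0.11251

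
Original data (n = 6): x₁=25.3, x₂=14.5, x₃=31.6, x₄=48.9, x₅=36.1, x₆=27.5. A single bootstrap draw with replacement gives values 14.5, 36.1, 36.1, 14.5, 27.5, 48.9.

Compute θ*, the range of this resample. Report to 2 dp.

Range = 48.9 − 14.5 = 34.40

θ* = 34.40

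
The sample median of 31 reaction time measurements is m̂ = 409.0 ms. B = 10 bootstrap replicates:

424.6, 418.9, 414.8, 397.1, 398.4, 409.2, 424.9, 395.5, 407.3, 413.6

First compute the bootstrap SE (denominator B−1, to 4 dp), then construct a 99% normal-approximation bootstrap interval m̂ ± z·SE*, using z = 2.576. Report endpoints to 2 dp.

Mean of replicates = 410.4300; sum of squared deviations = 1067.6810; SE* = √(1067.6810/9) = 10.8918
Margin = 2.576 × 10.8918 = 28.057
Interval: 409.0 ± 28.057

(380.94, 437.06)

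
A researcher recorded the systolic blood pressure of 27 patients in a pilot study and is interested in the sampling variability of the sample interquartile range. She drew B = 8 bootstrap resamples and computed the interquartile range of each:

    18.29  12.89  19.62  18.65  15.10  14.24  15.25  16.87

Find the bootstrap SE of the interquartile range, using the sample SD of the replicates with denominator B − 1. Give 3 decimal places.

SE* = 2.367

Bootstrap SE is the standard deviation of the 8 replicate interquartile ranges.
Mean of replicates: (18.29 + 12.89 + 19.62 + 18.65 + 15.10 + 14.24 + 15.25 + 16.87) / 8 = 130.9100 / 8 = 16.3637
Sum of squared deviations: (+1.9262)² + (−3.4737)² + (+3.2563)² + (+2.2862)² + (−1.2637)² + (−2.1237)² + (−1.1137)² + (+0.5063)² = 39.2116
Variance = 39.2116 / 7 = 5.6017
SE* = √5.6017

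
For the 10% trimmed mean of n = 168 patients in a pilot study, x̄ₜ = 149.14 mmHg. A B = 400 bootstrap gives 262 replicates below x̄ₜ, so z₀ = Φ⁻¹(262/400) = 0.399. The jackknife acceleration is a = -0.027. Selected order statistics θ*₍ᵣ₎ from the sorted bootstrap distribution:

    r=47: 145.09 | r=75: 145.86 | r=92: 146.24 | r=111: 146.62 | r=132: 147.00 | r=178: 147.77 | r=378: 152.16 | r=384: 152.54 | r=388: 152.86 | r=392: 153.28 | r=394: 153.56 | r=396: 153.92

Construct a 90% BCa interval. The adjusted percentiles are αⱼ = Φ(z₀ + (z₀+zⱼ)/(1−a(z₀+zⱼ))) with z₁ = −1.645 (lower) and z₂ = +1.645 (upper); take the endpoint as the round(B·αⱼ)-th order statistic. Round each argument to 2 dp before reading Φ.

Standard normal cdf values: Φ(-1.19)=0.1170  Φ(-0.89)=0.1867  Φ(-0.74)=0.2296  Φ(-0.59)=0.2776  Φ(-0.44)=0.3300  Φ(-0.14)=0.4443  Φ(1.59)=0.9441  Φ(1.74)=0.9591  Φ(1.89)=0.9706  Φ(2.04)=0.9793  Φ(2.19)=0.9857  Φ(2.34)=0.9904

(145.86, 153.92)

Lower: z₀ + z₁ = 0.399 + (-1.645) = -1.246; 1 − a(z₀+z₁) = 1 − (-0.027)(-1.246) = 0.9664; argument = 0.399 + (-1.246)/0.9664 = -0.8904 → -0.89.
α₁ = Φ(-0.89) = 0.1867; rank = round(400 × 0.1867) = 75; θ*₍75₎ = 145.86.
Upper: z₀ + z₂ = 2.044; 1 − a(z₀+z₂) = 1.0552; argument = 2.3361 → 2.34; α₂ = 0.9904; rank = 396; θ*₍396₎ = 153.92.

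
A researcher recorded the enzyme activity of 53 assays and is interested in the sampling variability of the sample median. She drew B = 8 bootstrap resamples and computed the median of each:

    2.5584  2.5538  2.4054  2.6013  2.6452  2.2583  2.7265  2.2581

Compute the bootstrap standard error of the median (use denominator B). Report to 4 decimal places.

SE* = 0.1639

Bootstrap SE is the standard deviation of the 8 replicate medians.
Mean of replicates: (2.5584 + 2.5538 + 2.4054 + 2.6013 + 2.6452 + 2.2583 + 2.7265 + 2.2581) / 8 = 20.00700 / 8 = 2.50088
Sum of squared deviations: (+0.05752)² + (+0.05292)² + (−0.09547)² + (+0.10042)² + (+0.14432)² + (−0.24257)² + (+0.22562)² + (−0.24277)² = 0.21483
Variance = 0.21483 / 8 = 0.02685
SE* = √0.02685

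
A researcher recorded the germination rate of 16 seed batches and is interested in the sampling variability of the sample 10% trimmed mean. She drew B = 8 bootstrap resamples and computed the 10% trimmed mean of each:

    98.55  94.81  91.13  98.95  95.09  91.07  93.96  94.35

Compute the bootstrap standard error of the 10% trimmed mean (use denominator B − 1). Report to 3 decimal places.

SE* = 2.919

Bootstrap SE is the standard deviation of the 8 replicate 10% trimmed means.
Mean of replicates: (98.55 + 94.81 + 91.13 + 98.95 + 95.09 + 91.07 + 93.96 + 94.35) / 8 = 757.9100 / 8 = 94.7387
Sum of squared deviations: (+3.8113)² + (+0.0713)² + (−3.6088)² + (+4.2113)² + (+0.3513)² + (−3.6688)² + (−0.7788)² + (−0.3888)² = 59.6291
Variance = 59.6291 / 7 = 8.5184
SE* = √8.5184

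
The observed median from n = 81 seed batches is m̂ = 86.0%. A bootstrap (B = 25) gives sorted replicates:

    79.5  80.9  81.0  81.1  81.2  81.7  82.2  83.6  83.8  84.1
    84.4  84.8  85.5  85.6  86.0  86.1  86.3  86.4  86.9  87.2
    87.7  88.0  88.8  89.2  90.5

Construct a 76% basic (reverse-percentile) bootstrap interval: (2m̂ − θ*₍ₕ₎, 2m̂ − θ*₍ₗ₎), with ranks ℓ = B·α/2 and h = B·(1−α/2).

Percentile endpoints at ranks 3 and 22: θ*₍3₎ = 81.0, θ*₍22₎ = 88.0.
Basic interval reflects these around m̂:
  lower = 2 × 86.0 − 88.0 = 84.0
  upper = 2 × 86.0 − 81.0 = 91.0

(84.0, 91.0)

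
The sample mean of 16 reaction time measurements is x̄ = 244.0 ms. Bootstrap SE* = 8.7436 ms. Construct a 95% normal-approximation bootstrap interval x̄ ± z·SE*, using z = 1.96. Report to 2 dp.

(226.86, 261.14)

Margin = 1.96 × 8.7436 = 17.137
Interval: 244.0 ± 17.137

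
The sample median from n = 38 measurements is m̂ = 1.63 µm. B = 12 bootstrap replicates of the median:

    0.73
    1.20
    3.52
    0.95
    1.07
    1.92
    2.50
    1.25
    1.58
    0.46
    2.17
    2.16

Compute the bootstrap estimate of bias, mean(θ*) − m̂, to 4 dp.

mean(θ*) = (0.73 + 1.20 + 3.52 + 0.95 + 1.07 + 1.92 + 2.50 + 1.25 + 1.58 + 0.46 + 2.17 + 2.16) / 12 = 1.62583
bias = 1.62583 − 1.63

bias = −0.0042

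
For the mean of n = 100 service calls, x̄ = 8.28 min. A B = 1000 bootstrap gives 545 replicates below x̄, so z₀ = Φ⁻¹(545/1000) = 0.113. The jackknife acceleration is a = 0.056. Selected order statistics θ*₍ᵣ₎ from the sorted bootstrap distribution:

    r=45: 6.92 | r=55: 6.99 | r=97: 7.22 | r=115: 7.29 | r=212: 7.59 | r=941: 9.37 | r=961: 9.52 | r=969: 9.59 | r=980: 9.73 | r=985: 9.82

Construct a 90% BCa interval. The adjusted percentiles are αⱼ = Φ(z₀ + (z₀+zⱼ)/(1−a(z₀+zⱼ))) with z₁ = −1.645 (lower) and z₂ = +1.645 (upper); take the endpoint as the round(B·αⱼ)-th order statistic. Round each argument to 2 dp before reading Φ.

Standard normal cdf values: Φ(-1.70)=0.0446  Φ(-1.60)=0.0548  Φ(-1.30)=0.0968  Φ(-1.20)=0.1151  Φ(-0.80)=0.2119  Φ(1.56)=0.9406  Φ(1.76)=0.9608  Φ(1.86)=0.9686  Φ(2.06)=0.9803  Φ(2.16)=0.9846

Lower: z₀ + z₁ = 0.113 + (-1.645) = -1.532; 1 − a(z₀+z₁) = 1 − (0.056)(-1.532) = 1.0858; argument = 0.113 + (-1.532)/1.0858 = -1.2980 → -1.30.
α₁ = Φ(-1.30) = 0.0968; rank = round(1000 × 0.0968) = 97; θ*₍97₎ = 7.22.
Upper: z₀ + z₂ = 1.758; 1 − a(z₀+z₂) = 0.9016; argument = 2.0630 → 2.06; α₂ = 0.9803; rank = 980; θ*₍980₎ = 9.73.

(7.22, 9.73)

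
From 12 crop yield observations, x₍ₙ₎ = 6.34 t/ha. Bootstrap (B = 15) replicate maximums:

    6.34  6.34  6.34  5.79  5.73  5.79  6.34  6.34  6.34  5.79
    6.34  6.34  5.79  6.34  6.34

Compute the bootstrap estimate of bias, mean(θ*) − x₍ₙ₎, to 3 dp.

bias = −0.187

mean(θ*) = (6.34 + 6.34 + 6.34 + 5.79 + 5.73 + 5.79 + 6.34 + 6.34 + 6.34 + 5.79 + 6.34 + 6.34 + 5.79 + 6.34 + 6.34) / 15 = 6.1527
bias = 6.1527 − 6.34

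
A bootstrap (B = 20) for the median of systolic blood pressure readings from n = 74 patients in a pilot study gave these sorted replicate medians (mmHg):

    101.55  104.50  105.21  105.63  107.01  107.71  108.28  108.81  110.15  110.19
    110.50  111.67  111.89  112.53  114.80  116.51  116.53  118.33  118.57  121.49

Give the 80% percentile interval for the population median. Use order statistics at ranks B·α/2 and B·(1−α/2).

α = 0.20; lower rank = 20 × 0.100 = 2; upper rank = 20 × 0.900 = 18.
The 2nd smallest replicate is 104.50; the 18th is 118.33.

(104.50, 118.33)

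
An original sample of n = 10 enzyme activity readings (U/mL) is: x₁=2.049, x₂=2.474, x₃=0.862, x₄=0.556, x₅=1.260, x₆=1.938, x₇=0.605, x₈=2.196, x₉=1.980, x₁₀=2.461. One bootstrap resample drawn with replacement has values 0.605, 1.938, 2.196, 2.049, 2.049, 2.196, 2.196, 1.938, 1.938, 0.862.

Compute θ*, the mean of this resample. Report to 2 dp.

θ* = 1.80

Mean = (0.605 + 1.938 + 2.196 + 2.049 + 2.049 + 2.196 + 2.196 + 1.938 + 1.938 + 0.862) / 10 = 17.9670 / 10 = 1.80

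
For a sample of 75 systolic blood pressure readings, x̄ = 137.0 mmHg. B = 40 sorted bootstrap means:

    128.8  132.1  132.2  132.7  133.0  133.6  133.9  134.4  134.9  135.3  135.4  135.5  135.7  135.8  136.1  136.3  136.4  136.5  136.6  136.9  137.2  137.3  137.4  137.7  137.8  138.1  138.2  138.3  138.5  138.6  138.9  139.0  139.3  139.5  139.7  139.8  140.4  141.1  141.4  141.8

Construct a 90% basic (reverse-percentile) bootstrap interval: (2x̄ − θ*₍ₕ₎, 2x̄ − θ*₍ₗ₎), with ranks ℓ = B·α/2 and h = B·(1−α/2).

(132.9, 141.9)

Percentile endpoints at ranks 2 and 38: θ*₍2₎ = 132.1, θ*₍38₎ = 141.1.
Basic interval reflects these around x̄:
  lower = 2 × 137.0 − 141.1 = 132.9
  upper = 2 × 137.0 − 132.1 = 141.9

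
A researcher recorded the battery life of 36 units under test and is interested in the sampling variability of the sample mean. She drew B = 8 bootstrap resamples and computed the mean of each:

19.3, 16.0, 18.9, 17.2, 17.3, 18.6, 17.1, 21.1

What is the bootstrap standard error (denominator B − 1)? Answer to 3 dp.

SE* = 1.609

Bootstrap SE is the standard deviation of the 8 replicate means.
Mean of replicates: (19.3 + 16.0 + 18.9 + 17.2 + 17.3 + 18.6 + 17.1 + 21.1) / 8 = 145.5000 / 8 = 18.1875
Sum of squared deviations: (+1.1125)² + (−2.1875)² + (+0.7125)² + (−0.9875)² + (−0.8875)² + (+0.4125)² + (−1.0875)² + (+2.9125)² = 18.1288
Variance = 18.1288 / 7 = 2.5898
SE* = √2.5898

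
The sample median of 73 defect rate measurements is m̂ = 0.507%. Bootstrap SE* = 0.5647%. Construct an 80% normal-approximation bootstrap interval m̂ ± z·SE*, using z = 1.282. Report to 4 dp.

(-0.2169, 1.2309)

Margin = 1.282 × 0.5647 = 0.72395
Interval: 0.507 ± 0.72395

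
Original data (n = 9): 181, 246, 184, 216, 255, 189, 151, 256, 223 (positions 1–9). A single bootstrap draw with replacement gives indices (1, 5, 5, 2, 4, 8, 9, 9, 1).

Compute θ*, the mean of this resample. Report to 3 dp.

Resample values: 181, 255, 255, 246, 216, 256, 223, 223, 181.
Mean = (181 + 255 + 255 + 246 + 216 + 256 + 223 + 223 + 181) / 9 = 2036.0 / 9 = 226.222

θ* = 226.222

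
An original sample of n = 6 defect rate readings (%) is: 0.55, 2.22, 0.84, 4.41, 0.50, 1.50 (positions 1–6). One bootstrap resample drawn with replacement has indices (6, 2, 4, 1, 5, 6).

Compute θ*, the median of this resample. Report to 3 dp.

Resample values: 1.50, 2.22, 4.41, 0.55, 0.50, 1.50.
Sorted: 0.50, 0.55, 1.50, 1.50, 2.22, 4.41
Median = average of the two middle values = 1.500

θ* = 1.500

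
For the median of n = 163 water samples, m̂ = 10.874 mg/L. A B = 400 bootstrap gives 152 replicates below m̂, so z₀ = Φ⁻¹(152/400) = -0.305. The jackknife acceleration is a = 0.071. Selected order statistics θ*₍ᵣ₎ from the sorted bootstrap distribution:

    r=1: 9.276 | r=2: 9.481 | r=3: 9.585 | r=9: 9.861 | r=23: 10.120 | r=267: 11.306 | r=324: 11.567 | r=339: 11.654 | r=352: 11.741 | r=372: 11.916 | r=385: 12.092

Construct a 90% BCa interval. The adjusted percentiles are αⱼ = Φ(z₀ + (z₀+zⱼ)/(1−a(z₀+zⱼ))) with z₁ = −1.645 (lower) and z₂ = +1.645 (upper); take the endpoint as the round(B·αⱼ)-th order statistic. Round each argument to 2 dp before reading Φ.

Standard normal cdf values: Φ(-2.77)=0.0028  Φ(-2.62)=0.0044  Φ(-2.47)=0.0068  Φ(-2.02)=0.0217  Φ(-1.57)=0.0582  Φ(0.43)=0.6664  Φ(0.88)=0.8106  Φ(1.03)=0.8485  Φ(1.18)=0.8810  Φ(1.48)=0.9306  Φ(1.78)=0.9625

Lower: z₀ + z₁ = -0.305 + (-1.645) = -1.950; 1 − a(z₀+z₁) = 1 − (0.071)(-1.950) = 1.1384; argument = -0.305 + (-1.950)/1.1384 = -2.0179 → -2.02.
α₁ = Φ(-2.02) = 0.0217; rank = round(400 × 0.0217) = 9; θ*₍9₎ = 9.861.
Upper: z₀ + z₂ = 1.340; 1 − a(z₀+z₂) = 0.9049; argument = 1.1759 → 1.18; α₂ = 0.8810; rank = 352; θ*₍352₎ = 11.741.

(9.861, 11.741)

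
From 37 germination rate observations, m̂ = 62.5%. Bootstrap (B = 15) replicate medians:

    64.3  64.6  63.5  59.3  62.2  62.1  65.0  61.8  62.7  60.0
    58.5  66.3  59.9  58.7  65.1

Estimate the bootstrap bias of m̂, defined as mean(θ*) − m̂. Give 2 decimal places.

bias = −0.23

mean(θ*) = (64.3 + 64.6 + 63.5 + 59.3 + 62.2 + 62.1 + 65.0 + 61.8 + 62.7 + 60.0 + 58.5 + 66.3 + 59.9 + 58.7 + 65.1) / 15 = 62.267
bias = 62.267 − 62.5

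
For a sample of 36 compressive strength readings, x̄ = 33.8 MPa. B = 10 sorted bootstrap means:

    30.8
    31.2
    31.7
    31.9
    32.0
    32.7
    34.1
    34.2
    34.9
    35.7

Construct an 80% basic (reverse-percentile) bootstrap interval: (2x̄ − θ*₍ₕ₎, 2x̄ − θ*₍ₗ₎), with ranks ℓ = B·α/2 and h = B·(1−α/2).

(32.7, 36.8)

Percentile endpoints at ranks 1 and 9: θ*₍1₎ = 30.8, θ*₍9₎ = 34.9.
Basic interval reflects these around x̄:
  lower = 2 × 33.8 − 34.9 = 32.7
  upper = 2 × 33.8 − 30.8 = 36.8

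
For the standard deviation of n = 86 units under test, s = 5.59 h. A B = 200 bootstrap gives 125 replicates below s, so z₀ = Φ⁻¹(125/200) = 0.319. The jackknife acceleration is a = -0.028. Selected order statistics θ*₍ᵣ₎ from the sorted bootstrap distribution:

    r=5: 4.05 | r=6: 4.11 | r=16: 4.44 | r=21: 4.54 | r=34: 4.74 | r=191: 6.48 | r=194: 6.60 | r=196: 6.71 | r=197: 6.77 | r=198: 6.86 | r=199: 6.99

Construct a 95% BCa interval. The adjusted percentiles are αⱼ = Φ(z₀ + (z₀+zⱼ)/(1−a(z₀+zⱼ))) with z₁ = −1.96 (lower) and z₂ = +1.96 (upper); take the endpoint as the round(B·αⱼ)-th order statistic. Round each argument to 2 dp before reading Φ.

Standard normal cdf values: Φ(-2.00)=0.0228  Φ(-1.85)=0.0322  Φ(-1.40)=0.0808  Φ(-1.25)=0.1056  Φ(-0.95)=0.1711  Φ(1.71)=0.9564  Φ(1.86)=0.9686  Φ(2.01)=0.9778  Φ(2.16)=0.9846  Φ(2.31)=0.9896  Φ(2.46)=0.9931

(4.44, 6.99)

Lower: z₀ + z₁ = 0.319 + (-1.960) = -1.641; 1 − a(z₀+z₁) = 1 − (-0.028)(-1.641) = 0.9541; argument = 0.319 + (-1.641)/0.9541 = -1.4010 → -1.40.
α₁ = Φ(-1.40) = 0.0808; rank = round(200 × 0.0808) = 16; θ*₍16₎ = 4.44.
Upper: z₀ + z₂ = 2.279; 1 − a(z₀+z₂) = 1.0638; argument = 2.4613 → 2.46; α₂ = 0.9931; rank = 199; θ*₍199₎ = 6.99.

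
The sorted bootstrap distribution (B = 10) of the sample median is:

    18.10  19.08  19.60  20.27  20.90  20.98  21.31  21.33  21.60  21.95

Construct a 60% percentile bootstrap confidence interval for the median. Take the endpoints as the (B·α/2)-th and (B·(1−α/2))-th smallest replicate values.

α = 0.40; lower rank = 10 × 0.200 = 2; upper rank = 10 × 0.800 = 8.
The 2nd smallest replicate is 19.08; the 8th is 21.33.

(19.08, 21.33)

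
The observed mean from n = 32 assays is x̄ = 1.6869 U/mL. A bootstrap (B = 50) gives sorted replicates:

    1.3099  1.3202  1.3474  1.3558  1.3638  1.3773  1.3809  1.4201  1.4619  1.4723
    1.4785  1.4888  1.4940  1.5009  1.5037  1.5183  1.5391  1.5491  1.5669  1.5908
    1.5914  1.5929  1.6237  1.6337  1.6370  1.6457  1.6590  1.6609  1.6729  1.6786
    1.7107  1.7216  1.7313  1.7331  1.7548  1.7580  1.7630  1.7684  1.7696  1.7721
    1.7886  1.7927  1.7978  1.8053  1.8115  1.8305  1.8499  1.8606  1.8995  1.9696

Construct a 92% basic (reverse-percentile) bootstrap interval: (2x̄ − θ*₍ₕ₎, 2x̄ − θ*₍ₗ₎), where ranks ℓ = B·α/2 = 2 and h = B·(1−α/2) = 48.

(1.5132, 2.0536)

Percentile endpoints at ranks 2 and 48: θ*₍2₎ = 1.3202, θ*₍48₎ = 1.8606.
Basic interval reflects these around x̄:
  lower = 2 × 1.6869 − 1.8606 = 1.5132
  upper = 2 × 1.6869 − 1.3202 = 2.0536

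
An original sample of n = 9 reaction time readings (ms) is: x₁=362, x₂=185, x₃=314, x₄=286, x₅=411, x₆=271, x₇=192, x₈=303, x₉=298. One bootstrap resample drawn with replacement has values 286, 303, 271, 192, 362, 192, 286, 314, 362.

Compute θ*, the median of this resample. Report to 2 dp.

Sorted: 192, 192, 271, 286, 286, 303, 314, 362, 362
Median = middle value = 286.00

θ* = 286.00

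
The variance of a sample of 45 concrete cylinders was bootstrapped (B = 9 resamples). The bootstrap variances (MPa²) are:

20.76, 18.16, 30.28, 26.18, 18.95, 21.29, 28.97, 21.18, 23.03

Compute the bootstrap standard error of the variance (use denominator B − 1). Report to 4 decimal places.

Bootstrap SE is the standard deviation of the 9 replicate variances.
Mean of replicates: (20.76 + 18.16 + 30.28 + 26.18 + 18.95 + 21.29 + 28.97 + 21.18 + 23.03) / 9 = 208.80000 / 9 = 23.20000
Sum of squared deviations: (−2.44000)² + (−5.04000)² + (+7.08000)² + (+2.98000)² + (−4.25000)² + (−1.91000)² + (+5.77000)² + (−2.02000)² + (−0.17000)² = 149.47480
Variance = 149.47480 / 8 = 18.68435
SE* = √18.68435

SE* = 4.3225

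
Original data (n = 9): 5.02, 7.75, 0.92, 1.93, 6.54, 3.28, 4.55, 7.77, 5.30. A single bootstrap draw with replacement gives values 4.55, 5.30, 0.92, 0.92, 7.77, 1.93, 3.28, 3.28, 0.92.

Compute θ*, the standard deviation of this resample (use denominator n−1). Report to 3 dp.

θ* = 2.354

Mean = 3.2078; sum of squared deviations = 44.3378
s² = 44.3378 / 8 = 5.5422
s = √5.5422 = 2.354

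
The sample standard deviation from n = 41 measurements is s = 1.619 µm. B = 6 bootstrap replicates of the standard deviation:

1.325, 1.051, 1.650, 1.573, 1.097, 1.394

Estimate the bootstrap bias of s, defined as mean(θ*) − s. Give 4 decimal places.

bias = −0.2707

mean(θ*) = (1.325 + 1.051 + 1.650 + 1.573 + 1.097 + 1.394) / 6 = 1.34833
bias = 1.34833 − 1.619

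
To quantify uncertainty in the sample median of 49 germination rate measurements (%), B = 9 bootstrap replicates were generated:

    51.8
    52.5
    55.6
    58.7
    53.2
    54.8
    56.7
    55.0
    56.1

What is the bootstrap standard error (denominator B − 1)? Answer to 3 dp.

Bootstrap SE is the standard deviation of the 9 replicate medians.
Mean of replicates: (51.8 + 52.5 + 55.6 + 58.7 + 53.2 + 54.8 + 56.7 + 55.0 + 56.1) / 9 = 494.4000 / 9 = 54.9333
Sum of squared deviations: (−3.1333)² + (−2.4333)² + (+0.6667)² + (+3.7667)² + (−1.7333)² + (−0.1333)² + (+1.7667)² + (+0.0667)² + (+1.1667)² = 37.8800
Variance = 37.8800 / 8 = 4.7350
SE* = √4.7350

SE* = 2.176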